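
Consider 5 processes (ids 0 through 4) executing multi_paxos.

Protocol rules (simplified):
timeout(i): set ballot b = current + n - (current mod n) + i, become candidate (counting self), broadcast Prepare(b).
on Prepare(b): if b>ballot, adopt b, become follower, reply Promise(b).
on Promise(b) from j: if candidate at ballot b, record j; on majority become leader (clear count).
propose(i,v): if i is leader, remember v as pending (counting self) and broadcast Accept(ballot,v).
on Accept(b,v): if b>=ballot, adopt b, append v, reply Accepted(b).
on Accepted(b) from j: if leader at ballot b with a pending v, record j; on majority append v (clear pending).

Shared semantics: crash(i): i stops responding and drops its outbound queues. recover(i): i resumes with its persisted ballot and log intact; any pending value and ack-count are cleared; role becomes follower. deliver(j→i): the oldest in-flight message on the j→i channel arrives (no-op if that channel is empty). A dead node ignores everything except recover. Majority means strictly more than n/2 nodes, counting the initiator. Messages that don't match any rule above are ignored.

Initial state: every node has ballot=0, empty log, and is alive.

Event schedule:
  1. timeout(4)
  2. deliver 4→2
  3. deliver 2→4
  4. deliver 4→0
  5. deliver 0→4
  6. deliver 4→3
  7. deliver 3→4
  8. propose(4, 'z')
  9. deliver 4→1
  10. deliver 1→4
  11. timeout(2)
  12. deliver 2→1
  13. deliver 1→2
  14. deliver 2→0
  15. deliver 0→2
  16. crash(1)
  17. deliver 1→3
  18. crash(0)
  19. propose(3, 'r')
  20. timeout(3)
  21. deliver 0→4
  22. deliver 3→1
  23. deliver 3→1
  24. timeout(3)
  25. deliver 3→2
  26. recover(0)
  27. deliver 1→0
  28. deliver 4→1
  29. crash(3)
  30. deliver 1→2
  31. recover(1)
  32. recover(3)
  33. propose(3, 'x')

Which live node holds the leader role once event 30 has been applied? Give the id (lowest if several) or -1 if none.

4

e1 timeout(4): 4[cand,b=9,-]
e2 deliver 4→2: 2[foll,b=9,-]
e3 deliver 2→4: ·
e4 deliver 4→0: 0[foll,b=9,-]
e5 deliver 0→4: 4[lead,b=9,-]
e6 deliver 4→3: 3[foll,b=9,-]
e7 deliver 3→4: ·
e8 propose(4,'z'): ·
e9 deliver 4→1: 1[foll,b=9,-]
e10 deliver 1→4: ·
e11 timeout(2): 2[cand,b=12,-]
e12 deliver 2→1: 1[foll,b=12,-]
e13 deliver 1→2: ·
e14 deliver 2→0: 0[foll,b=12,-]
e15 deliver 0→2: 2[lead,b=12,-]
e16 crash(1): 1[✗foll,b=12,-]
e17 deliver 1→3: ·
e18 crash(0): 0[✗foll,b=12,-]
e19 propose(3,'r'): ·
e20 timeout(3): 3[cand,b=13,-]
e21 deliver 0→4: ·
e22 deliver 3→1: ·
e23 deliver 3→1: ·
e24 timeout(3): 3[cand,b=18,-]
e25 deliver 3→2: 2[foll,b=13,-]
e26 recover(0): 0[foll,b=12,-]
e27 deliver 1→0: ·
e28 deliver 4→1: ·
e29 crash(3): 3[✗cand,b=18,-]
e30 deliver 1→2: ·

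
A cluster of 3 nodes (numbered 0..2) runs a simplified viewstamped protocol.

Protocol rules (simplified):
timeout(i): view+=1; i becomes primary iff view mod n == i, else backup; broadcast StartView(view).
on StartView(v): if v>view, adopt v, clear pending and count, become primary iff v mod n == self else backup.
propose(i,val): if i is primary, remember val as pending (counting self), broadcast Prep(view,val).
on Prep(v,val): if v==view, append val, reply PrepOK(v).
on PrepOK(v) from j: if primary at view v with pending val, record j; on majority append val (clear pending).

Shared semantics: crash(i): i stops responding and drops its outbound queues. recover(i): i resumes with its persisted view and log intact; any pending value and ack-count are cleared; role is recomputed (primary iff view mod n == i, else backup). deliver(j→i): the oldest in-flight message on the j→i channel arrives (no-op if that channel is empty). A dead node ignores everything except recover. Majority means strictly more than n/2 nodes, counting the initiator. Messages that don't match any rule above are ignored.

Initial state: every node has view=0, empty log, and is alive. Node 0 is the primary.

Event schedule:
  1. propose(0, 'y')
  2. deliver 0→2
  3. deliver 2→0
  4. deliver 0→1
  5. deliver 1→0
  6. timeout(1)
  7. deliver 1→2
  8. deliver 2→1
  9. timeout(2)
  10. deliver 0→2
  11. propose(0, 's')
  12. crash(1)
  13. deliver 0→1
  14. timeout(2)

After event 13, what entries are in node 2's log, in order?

[1] propose(0,'y') → ∅
[2] deliver 0→2 → N2(back v0 [y])
[3] deliver 2→0 → N0(prim v0 [y])
[4] deliver 0→1 → N1(back v0 [y])
[5] deliver 1→0 → ∅
[6] timeout(1) → N1(prim v1 [y])
[7] deliver 1→2 → N2(back v1 [y])
[8] deliver 2→1 → ∅
[9] timeout(2) → N2(prim v2 [y])
[10] deliver 0→2 → ∅
[11] propose(0,'s') → ∅
[12] crash(1) → N1(✗prim v1 [y])
[13] deliver 0→1 → ∅

y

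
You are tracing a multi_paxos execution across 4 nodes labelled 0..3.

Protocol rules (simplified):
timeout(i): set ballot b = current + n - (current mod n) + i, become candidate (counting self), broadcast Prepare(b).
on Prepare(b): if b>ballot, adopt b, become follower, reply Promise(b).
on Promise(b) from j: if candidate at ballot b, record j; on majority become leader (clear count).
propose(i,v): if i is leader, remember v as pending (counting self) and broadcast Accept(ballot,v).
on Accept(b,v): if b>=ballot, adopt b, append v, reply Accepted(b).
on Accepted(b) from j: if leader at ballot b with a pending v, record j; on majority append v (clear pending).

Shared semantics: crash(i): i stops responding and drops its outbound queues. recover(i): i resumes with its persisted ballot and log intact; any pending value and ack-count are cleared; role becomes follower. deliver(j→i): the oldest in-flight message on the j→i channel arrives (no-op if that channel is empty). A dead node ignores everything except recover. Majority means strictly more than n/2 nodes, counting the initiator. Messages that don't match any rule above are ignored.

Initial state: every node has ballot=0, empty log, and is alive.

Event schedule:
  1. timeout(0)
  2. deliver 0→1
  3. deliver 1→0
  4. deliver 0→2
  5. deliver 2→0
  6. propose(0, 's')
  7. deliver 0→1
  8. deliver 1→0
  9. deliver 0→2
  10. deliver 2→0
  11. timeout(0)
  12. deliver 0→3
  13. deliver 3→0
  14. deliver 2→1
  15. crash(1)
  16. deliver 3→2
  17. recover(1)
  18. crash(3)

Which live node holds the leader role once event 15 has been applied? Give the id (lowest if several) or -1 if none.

-1

after 1 — timeout(0): n0:cand/b4/[-]
after 2 — deliver 0→1: n1:foll/b4/[-]
after 3 — deliver 1→0: ·
after 4 — deliver 0→2: n2:foll/b4/[-]
after 5 — deliver 2→0: n0:lead/b4/[-]
after 6 — propose(0,'s'): ·
after 7 — deliver 0→1: n1:foll/b4/[s]
after 8 — deliver 1→0: ·
after 9 — deliver 0→2: n2:foll/b4/[s]
after 10 — deliver 2→0: n0:lead/b4/[s]
after 11 — timeout(0): n0:cand/b8/[s]
after 12 — deliver 0→3: n3:foll/b4/[-]
after 13 — deliver 3→0: ·
after 14 — deliver 2→1: ·
after 15 — crash(1): n1:✗foll/b4/[s]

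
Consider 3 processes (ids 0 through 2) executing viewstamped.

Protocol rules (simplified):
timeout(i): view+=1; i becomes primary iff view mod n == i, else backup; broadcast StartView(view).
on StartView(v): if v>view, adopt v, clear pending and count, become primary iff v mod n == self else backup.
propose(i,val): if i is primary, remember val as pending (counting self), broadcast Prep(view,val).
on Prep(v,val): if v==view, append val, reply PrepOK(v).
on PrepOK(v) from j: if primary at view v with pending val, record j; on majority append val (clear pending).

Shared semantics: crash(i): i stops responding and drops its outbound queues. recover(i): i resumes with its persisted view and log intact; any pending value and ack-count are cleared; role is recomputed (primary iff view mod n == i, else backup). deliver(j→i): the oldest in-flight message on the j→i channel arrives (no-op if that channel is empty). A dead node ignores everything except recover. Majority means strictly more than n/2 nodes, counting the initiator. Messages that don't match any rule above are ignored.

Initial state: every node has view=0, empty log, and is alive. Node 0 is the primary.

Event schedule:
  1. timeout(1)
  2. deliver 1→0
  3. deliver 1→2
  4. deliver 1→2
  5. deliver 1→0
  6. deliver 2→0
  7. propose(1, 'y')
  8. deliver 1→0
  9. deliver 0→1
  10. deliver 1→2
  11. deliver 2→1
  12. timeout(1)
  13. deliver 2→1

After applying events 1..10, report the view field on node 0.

1

e1 timeout(1): 1[prim,v=1,-]
e2 deliver 1→0: 0[back,v=1,-]
e3 deliver 1→2: 2[back,v=1,-]
e4 deliver 1→2: ·
e5 deliver 1→0: ·
e6 deliver 2→0: ·
e7 propose(1,'y'): ·
e8 deliver 1→0: 0[back,v=1,y]
e9 deliver 0→1: 1[prim,v=1,y]
e10 deliver 1→2: 2[back,v=1,y]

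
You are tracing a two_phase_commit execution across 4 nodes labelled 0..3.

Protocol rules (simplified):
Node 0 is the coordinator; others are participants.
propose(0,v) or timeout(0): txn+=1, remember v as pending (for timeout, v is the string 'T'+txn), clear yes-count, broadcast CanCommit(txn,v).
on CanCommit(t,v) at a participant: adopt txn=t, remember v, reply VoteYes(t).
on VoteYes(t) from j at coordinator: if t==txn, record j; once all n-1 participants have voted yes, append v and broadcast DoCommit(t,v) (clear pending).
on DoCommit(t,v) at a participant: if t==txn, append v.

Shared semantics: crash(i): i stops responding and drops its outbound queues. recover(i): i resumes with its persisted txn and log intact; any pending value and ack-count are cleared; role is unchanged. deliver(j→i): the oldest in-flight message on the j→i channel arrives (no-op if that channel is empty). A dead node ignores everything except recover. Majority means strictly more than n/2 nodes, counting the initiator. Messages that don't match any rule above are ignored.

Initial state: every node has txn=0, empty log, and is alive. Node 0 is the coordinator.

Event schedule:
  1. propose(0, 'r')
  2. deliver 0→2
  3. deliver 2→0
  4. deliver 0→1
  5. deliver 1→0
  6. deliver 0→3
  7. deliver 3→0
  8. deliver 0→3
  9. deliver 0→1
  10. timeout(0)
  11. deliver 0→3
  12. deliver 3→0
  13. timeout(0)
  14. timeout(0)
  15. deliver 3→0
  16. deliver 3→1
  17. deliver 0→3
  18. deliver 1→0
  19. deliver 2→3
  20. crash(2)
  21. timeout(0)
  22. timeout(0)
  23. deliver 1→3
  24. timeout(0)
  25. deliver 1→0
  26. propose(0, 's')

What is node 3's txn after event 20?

after 1 — propose(0,'r'): n0:coor/t1/[-]
after 2 — deliver 0→2: n2:part/t1/[-]
after 3 — deliver 2→0: ·
after 4 — deliver 0→1: n1:part/t1/[-]
after 5 — deliver 1→0: ·
after 6 — deliver 0→3: n3:part/t1/[-]
after 7 — deliver 3→0: n0:coor/t1/[r]
after 8 — deliver 0→3: n3:part/t1/[r]
after 9 — deliver 0→1: n1:part/t1/[r]
after 10 — timeout(0): n0:coor/t2/[r]
after 11 — deliver 0→3: n3:part/t2/[r]
after 12 — deliver 3→0: ·
after 13 — timeout(0): n0:coor/t3/[r]
after 14 — timeout(0): n0:coor/t4/[r]
after 15 — deliver 3→0: ·
after 16 — deliver 3→1: ·
after 17 — deliver 0→3: n3:part/t3/[r]
after 18 — deliver 1→0: ·
after 19 — deliver 2→3: ·
after 20 — crash(2): n2:✗part/t1/[-]

3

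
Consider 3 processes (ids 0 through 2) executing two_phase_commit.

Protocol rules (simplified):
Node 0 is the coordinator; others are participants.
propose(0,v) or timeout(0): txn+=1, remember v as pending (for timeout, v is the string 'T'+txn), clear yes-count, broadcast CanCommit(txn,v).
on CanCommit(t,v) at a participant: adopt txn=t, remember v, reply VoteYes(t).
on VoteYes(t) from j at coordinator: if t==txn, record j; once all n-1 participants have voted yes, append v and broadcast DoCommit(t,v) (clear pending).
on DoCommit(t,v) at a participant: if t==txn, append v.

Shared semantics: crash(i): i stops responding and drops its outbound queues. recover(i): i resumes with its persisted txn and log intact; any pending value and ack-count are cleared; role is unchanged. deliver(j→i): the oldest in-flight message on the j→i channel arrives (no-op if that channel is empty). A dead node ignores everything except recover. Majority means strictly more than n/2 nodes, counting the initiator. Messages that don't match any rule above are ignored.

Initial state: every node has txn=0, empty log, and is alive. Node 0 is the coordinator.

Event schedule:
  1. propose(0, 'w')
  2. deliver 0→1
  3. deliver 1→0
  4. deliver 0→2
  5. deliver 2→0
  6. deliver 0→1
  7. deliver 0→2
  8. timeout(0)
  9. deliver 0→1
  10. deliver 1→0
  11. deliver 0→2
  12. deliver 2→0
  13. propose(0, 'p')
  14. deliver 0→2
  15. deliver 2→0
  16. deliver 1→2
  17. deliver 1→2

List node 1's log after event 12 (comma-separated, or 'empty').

w

[1] propose(0,'w') → N0(coor t1 [-])
[2] deliver 0→1 → N1(part t1 [-])
[3] deliver 1→0 → ∅
[4] deliver 0→2 → N2(part t1 [-])
[5] deliver 2→0 → N0(coor t1 [w])
[6] deliver 0→1 → N1(part t1 [w])
[7] deliver 0→2 → N2(part t1 [w])
[8] timeout(0) → N0(coor t2 [w])
[9] deliver 0→1 → N1(part t2 [w])
[10] deliver 1→0 → ∅
[11] deliver 0→2 → N2(part t2 [w])
[12] deliver 2→0 → N0(coor t2 [w,T2])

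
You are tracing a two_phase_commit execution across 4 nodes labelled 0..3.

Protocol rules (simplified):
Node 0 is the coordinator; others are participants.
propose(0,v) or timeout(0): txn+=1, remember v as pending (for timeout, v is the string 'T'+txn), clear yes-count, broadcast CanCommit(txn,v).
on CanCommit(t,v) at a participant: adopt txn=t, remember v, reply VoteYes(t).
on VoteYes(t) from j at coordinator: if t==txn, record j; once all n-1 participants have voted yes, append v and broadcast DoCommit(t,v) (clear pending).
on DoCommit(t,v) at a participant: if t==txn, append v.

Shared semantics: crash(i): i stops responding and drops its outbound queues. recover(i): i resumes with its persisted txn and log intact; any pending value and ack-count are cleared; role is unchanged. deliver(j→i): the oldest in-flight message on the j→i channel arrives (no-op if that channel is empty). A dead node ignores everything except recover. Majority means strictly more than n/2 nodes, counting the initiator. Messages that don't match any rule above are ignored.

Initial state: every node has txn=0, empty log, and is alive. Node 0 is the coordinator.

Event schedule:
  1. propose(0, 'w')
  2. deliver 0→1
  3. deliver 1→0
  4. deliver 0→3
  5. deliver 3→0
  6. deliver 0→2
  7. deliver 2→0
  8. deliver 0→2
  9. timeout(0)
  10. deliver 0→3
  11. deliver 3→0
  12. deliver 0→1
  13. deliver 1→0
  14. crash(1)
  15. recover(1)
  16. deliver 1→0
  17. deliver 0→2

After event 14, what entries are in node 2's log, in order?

w

step 1 propose(0,'w'): 0={coor,t=1,log=-}
step 2 deliver 0→1: 1={part,t=1,log=-}
step 3 deliver 1→0: —
step 4 deliver 0→3: 3={part,t=1,log=-}
step 5 deliver 3→0: —
step 6 deliver 0→2: 2={part,t=1,log=-}
step 7 deliver 2→0: 0={coor,t=1,log=w}
step 8 deliver 0→2: 2={part,t=1,log=w}
step 9 timeout(0): 0={coor,t=2,log=w}
step 10 deliver 0→3: 3={part,t=1,log=w}
step 11 deliver 3→0: —
step 12 deliver 0→1: 1={part,t=1,log=w}
step 13 deliver 1→0: —
step 14 crash(1): 1={✗part,t=1,log=w}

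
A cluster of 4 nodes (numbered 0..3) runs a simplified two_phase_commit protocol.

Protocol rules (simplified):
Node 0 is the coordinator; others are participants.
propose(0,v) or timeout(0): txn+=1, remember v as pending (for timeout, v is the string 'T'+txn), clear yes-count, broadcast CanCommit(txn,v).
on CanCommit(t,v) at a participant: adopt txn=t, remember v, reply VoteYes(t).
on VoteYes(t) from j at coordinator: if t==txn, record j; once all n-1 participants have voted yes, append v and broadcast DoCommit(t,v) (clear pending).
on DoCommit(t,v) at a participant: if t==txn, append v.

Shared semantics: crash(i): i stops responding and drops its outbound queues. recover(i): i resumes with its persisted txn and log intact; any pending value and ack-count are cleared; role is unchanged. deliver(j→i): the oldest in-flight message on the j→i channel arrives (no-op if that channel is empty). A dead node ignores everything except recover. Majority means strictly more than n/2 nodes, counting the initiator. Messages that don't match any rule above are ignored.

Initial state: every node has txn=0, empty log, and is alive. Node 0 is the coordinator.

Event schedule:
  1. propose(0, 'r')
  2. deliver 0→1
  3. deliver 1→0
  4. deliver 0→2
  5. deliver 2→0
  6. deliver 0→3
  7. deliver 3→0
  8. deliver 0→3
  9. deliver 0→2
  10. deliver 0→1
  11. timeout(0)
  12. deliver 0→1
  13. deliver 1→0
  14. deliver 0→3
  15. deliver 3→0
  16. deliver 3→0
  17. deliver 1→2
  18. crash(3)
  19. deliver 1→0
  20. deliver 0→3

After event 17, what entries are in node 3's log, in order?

r

step 1 propose(0,'r'): 0={coor,t=1,log=-}
step 2 deliver 0→1: 1={part,t=1,log=-}
step 3 deliver 1→0: —
step 4 deliver 0→2: 2={part,t=1,log=-}
step 5 deliver 2→0: —
step 6 deliver 0→3: 3={part,t=1,log=-}
step 7 deliver 3→0: 0={coor,t=1,log=r}
step 8 deliver 0→3: 3={part,t=1,log=r}
step 9 deliver 0→2: 2={part,t=1,log=r}
step 10 deliver 0→1: 1={part,t=1,log=r}
step 11 timeout(0): 0={coor,t=2,log=r}
step 12 deliver 0→1: 1={part,t=2,log=r}
step 13 deliver 1→0: —
step 14 deliver 0→3: 3={part,t=2,log=r}
step 15 deliver 3→0: —
step 16 deliver 3→0: —
step 17 deliver 1→2: —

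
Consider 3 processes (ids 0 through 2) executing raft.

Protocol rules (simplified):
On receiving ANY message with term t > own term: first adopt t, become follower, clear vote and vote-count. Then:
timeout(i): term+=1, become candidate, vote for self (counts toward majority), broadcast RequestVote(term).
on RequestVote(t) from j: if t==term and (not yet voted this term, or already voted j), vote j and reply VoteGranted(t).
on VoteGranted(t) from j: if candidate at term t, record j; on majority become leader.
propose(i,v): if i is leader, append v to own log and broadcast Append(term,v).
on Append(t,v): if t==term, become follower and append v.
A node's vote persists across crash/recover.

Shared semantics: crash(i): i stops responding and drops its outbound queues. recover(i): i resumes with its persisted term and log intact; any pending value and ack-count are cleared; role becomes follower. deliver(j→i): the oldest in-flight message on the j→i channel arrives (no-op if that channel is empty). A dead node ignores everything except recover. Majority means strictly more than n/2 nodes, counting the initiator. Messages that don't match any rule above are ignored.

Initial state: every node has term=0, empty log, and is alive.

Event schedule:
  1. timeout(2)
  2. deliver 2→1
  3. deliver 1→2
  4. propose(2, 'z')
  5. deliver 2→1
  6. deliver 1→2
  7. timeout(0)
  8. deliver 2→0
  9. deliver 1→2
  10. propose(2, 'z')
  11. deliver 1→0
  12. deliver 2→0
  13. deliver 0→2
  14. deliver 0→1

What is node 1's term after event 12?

1

[1] timeout(2) → N2(cand t1 [-])
[2] deliver 2→1 → N1(foll t1 [-])
[3] deliver 1→2 → N2(lead t1 [-])
[4] propose(2,'z') → N2(lead t1 [z])
[5] deliver 2→1 → N1(foll t1 [z])
[6] deliver 1→2 → ∅
[7] timeout(0) → N0(cand t1 [-])
[8] deliver 2→0 → ∅
[9] deliver 1→2 → ∅
[10] propose(2,'z') → N2(lead t1 [z,z])
[11] deliver 1→0 → ∅
[12] deliver 2→0 → N0(foll t1 [z])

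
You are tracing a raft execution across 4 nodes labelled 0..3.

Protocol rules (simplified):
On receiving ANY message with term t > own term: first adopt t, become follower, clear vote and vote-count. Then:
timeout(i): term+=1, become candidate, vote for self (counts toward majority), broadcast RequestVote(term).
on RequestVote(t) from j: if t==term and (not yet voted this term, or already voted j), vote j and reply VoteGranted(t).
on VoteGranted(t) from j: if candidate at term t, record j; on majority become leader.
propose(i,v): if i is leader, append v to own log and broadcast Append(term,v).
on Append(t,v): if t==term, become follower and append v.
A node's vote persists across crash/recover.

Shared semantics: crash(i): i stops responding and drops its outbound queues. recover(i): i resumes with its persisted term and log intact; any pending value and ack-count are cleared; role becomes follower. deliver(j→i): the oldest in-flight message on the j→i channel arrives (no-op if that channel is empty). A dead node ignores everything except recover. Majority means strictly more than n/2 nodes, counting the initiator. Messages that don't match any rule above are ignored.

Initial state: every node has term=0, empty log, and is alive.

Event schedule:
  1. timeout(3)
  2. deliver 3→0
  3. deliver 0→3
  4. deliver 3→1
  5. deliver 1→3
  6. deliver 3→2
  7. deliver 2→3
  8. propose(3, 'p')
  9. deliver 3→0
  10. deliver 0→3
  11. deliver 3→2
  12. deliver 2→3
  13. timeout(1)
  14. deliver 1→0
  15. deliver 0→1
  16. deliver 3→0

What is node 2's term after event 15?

[1] timeout(3) → N3(cand t1 [-])
[2] deliver 3→0 → N0(foll t1 [-])
[3] deliver 0→3 → ∅
[4] deliver 3→1 → N1(foll t1 [-])
[5] deliver 1→3 → N3(lead t1 [-])
[6] deliver 3→2 → N2(foll t1 [-])
[7] deliver 2→3 → ∅
[8] propose(3,'p') → N3(lead t1 [p])
[9] deliver 3→0 → N0(foll t1 [p])
[10] deliver 0→3 → ∅
[11] deliver 3→2 → N2(foll t1 [p])
[12] deliver 2→3 → ∅
[13] timeout(1) → N1(cand t2 [-])
[14] deliver 1→0 → N0(foll t2 [p])
[15] deliver 0→1 → ∅

1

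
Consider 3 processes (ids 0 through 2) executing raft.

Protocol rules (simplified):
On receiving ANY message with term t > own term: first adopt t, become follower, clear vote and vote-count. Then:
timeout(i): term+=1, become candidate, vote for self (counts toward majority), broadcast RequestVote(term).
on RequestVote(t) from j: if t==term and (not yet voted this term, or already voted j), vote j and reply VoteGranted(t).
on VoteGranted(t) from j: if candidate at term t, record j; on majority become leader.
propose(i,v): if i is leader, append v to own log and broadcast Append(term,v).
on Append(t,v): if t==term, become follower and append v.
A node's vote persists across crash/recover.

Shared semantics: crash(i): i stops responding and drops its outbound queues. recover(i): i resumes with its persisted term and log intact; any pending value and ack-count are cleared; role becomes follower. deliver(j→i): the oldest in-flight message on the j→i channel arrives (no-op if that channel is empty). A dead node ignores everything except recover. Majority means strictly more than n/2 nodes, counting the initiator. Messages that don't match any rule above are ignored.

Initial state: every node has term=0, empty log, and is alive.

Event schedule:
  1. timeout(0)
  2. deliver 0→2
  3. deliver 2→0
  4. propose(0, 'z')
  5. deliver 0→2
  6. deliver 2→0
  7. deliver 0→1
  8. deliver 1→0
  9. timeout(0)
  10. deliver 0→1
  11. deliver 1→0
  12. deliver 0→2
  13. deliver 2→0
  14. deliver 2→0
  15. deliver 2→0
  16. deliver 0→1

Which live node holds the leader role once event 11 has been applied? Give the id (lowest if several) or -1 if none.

1. timeout(0):  <0:cand t1 ->
2. deliver 0→2:  <2:foll t1 ->
3. deliver 2→0:  <0:lead t1 ->
4. propose(0,'z'):  <0:lead t1 z>
5. deliver 0→2:  <2:foll t1 z>
6. deliver 2→0:  nop
7. deliver 0→1:  <1:foll t1 ->
8. deliver 1→0:  nop
9. timeout(0):  <0:cand t2 z>
10. deliver 0→1:  <1:foll t1 z>
11. deliver 1→0:  nop

-1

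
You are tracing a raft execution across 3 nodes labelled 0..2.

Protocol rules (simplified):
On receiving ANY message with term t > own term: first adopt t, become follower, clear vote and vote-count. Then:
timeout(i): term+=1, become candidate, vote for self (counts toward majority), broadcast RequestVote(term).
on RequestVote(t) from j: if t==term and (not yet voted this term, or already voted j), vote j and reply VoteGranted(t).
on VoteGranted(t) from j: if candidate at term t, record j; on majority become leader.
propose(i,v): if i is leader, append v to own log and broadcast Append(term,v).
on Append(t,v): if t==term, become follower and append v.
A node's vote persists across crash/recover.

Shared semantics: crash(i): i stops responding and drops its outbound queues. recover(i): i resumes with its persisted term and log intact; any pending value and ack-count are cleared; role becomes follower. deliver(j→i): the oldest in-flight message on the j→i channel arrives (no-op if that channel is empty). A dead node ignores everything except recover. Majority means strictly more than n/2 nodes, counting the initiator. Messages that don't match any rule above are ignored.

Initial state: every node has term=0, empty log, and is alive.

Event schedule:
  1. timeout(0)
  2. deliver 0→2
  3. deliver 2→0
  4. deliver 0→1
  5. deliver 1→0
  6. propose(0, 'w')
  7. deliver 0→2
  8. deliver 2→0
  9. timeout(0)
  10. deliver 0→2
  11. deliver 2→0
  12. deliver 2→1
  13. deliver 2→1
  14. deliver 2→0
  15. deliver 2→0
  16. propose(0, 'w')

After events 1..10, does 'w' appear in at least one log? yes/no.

yes

[1] timeout(0) → N0(cand t1 [-])
[2] deliver 0→2 → N2(foll t1 [-])
[3] deliver 2→0 → N0(lead t1 [-])
[4] deliver 0→1 → N1(foll t1 [-])
[5] deliver 1→0 → ∅
[6] propose(0,'w') → N0(lead t1 [w])
[7] deliver 0→2 → N2(foll t1 [w])
[8] deliver 2→0 → ∅
[9] timeout(0) → N0(cand t2 [w])
[10] deliver 0→2 → N2(foll t2 [w])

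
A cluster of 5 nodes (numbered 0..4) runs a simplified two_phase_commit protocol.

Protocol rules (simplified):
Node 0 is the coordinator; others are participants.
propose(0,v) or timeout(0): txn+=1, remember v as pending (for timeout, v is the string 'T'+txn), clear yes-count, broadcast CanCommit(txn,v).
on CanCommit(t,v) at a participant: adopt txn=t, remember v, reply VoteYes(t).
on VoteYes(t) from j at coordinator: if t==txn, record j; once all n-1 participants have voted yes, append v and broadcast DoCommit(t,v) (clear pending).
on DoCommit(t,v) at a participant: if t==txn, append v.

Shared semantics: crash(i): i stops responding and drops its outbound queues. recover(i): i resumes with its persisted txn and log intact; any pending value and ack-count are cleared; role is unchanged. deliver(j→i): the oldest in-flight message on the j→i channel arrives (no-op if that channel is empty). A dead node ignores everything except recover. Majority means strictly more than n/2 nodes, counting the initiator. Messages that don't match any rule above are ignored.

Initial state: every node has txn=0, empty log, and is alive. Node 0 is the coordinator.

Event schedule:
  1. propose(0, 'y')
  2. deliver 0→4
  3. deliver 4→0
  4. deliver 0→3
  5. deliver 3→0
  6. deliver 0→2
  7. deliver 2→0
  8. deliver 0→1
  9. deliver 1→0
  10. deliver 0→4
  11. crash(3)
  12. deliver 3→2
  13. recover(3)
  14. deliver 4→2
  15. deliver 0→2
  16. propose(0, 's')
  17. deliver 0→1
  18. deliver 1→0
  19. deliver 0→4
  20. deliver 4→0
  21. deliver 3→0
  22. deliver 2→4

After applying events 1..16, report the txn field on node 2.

1

after 1 — propose(0,'y'): n0:coor/t1/[-]
after 2 — deliver 0→4: n4:part/t1/[-]
after 3 — deliver 4→0: ·
after 4 — deliver 0→3: n3:part/t1/[-]
after 5 — deliver 3→0: ·
after 6 — deliver 0→2: n2:part/t1/[-]
after 7 — deliver 2→0: ·
after 8 — deliver 0→1: n1:part/t1/[-]
after 9 — deliver 1→0: n0:coor/t1/[y]
after 10 — deliver 0→4: n4:part/t1/[y]
after 11 — crash(3): n3:✗part/t1/[-]
after 12 — deliver 3→2: ·
after 13 — recover(3): n3:part/t1/[-]
after 14 — deliver 4→2: ·
after 15 — deliver 0→2: n2:part/t1/[y]
after 16 — propose(0,'s'): n0:coor/t2/[y]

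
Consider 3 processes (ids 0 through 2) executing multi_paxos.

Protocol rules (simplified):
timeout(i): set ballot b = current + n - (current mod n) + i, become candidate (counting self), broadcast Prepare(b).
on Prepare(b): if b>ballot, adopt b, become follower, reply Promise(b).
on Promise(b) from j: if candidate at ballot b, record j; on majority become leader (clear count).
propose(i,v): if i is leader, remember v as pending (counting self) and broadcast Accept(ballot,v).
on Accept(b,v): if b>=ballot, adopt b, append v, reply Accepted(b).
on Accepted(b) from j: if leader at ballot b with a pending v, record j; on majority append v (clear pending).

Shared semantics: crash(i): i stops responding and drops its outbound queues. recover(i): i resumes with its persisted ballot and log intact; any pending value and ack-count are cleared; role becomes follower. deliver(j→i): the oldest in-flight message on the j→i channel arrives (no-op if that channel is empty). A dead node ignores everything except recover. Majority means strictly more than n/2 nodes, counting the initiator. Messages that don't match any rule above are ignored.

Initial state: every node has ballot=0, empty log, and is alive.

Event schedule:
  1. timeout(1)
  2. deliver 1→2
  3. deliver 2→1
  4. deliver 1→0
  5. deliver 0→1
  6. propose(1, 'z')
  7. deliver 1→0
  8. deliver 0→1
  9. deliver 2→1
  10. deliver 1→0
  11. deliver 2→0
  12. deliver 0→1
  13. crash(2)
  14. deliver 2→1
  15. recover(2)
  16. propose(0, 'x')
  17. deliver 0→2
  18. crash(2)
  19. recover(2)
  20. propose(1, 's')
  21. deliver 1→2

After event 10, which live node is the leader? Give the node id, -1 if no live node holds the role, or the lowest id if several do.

1

e1 timeout(1): 1[cand,b=4,-]
e2 deliver 1→2: 2[foll,b=4,-]
e3 deliver 2→1: 1[lead,b=4,-]
e4 deliver 1→0: 0[foll,b=4,-]
e5 deliver 0→1: ·
e6 propose(1,'z'): ·
e7 deliver 1→0: 0[foll,b=4,z]
e8 deliver 0→1: 1[lead,b=4,z]
e9 deliver 2→1: ·
e10 deliver 1→0: ·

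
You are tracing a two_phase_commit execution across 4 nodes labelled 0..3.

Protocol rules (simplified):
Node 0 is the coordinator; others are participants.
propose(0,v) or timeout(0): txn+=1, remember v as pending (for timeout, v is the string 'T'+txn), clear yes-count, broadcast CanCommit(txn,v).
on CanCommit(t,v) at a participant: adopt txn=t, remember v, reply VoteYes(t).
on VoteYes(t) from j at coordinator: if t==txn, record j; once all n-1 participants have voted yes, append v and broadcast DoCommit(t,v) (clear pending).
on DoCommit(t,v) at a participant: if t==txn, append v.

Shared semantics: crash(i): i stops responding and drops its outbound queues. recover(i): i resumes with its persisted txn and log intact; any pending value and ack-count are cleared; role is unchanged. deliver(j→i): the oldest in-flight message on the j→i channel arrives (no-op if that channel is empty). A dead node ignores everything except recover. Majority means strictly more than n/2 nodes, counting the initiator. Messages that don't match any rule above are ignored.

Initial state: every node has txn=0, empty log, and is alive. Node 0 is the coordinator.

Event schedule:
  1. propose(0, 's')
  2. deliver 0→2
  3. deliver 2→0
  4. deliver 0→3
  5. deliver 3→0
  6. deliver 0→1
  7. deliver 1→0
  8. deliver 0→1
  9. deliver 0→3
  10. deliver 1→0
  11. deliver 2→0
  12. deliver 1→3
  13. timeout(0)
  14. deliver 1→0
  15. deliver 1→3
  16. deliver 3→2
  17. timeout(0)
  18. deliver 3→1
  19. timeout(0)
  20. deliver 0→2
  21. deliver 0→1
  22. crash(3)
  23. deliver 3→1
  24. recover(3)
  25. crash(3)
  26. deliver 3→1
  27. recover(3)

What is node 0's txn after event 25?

[1] propose(0,'s') → N0(coor t1 [-])
[2] deliver 0→2 → N2(part t1 [-])
[3] deliver 2→0 → ∅
[4] deliver 0→3 → N3(part t1 [-])
[5] deliver 3→0 → ∅
[6] deliver 0→1 → N1(part t1 [-])
[7] deliver 1→0 → N0(coor t1 [s])
[8] deliver 0→1 → N1(part t1 [s])
[9] deliver 0→3 → N3(part t1 [s])
[10] deliver 1→0 → ∅
[11] deliver 2→0 → ∅
[12] deliver 1→3 → ∅
[13] timeout(0) → N0(coor t2 [s])
[14] deliver 1→0 → ∅
[15] deliver 1→3 → ∅
[16] deliver 3→2 → ∅
[17] timeout(0) → N0(coor t3 [s])
[18] deliver 3→1 → ∅
[19] timeout(0) → N0(coor t4 [s])
[20] deliver 0→2 → N2(part t1 [s])
[21] deliver 0→1 → N1(part t2 [s])
[22] crash(3) → N3(✗part t1 [s])
[23] deliver 3→1 → ∅
[24] recover(3) → N3(part t1 [s])
[25] crash(3) → N3(✗part t1 [s])

4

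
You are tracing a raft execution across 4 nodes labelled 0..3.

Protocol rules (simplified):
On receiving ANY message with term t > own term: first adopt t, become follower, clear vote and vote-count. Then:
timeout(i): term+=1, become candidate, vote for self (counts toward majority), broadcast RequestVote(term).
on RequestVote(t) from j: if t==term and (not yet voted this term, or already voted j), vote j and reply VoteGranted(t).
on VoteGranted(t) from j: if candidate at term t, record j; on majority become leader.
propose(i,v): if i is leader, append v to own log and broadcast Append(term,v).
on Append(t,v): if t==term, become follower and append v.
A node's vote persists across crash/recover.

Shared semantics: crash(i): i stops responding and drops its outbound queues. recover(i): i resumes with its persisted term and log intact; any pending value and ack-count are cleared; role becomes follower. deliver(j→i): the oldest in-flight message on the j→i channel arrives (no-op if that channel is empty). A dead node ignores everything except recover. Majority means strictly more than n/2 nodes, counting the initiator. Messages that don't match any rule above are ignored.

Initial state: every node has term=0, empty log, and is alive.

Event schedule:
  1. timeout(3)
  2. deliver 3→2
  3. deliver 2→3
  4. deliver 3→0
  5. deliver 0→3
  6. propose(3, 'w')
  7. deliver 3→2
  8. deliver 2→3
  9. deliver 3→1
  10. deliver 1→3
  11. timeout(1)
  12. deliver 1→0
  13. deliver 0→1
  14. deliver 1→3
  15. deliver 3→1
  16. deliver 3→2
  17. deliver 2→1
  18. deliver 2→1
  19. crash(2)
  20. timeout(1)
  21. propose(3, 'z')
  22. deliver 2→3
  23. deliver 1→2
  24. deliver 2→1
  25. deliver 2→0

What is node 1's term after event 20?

3

[1] timeout(3) → N3(cand t1 [-])
[2] deliver 3→2 → N2(foll t1 [-])
[3] deliver 2→3 → ∅
[4] deliver 3→0 → N0(foll t1 [-])
[5] deliver 0→3 → N3(lead t1 [-])
[6] propose(3,'w') → N3(lead t1 [w])
[7] deliver 3→2 → N2(foll t1 [w])
[8] deliver 2→3 → ∅
[9] deliver 3→1 → N1(foll t1 [-])
[10] deliver 1→3 → ∅
[11] timeout(1) → N1(cand t2 [-])
[12] deliver 1→0 → N0(foll t2 [-])
[13] deliver 0→1 → ∅
[14] deliver 1→3 → N3(foll t2 [w])
[15] deliver 3→1 → ∅
[16] deliver 3→2 → ∅
[17] deliver 2→1 → ∅
[18] deliver 2→1 → ∅
[19] crash(2) → N2(✗foll t1 [w])
[20] timeout(1) → N1(cand t3 [-])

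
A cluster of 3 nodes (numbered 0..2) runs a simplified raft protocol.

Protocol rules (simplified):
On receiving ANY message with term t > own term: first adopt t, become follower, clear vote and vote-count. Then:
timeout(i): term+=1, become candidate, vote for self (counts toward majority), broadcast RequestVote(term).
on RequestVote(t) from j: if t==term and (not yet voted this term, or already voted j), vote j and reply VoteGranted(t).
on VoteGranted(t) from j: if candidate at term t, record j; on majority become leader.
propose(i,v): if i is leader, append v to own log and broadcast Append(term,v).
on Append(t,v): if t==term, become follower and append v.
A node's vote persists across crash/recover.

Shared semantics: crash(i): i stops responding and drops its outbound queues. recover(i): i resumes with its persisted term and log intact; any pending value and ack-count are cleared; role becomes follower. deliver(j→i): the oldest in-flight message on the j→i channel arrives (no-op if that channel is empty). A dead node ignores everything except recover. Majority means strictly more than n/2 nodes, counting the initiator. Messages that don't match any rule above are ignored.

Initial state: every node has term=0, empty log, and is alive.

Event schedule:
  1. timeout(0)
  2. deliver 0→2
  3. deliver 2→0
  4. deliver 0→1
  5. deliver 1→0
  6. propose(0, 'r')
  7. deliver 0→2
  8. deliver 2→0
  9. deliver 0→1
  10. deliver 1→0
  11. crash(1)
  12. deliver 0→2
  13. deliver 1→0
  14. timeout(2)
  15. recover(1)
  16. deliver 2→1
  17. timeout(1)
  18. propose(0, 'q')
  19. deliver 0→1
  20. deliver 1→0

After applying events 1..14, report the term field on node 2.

after 1 — timeout(0): n0:cand/t1/[-]
after 2 — deliver 0→2: n2:foll/t1/[-]
after 3 — deliver 2→0: n0:lead/t1/[-]
after 4 — deliver 0→1: n1:foll/t1/[-]
after 5 — deliver 1→0: ·
after 6 — propose(0,'r'): n0:lead/t1/[r]
after 7 — deliver 0→2: n2:foll/t1/[r]
after 8 — deliver 2→0: ·
after 9 — deliver 0→1: n1:foll/t1/[r]
after 10 — deliver 1→0: ·
after 11 — crash(1): n1:✗foll/t1/[r]
after 12 — deliver 0→2: ·
after 13 — deliver 1→0: ·
after 14 — timeout(2): n2:cand/t2/[r]

2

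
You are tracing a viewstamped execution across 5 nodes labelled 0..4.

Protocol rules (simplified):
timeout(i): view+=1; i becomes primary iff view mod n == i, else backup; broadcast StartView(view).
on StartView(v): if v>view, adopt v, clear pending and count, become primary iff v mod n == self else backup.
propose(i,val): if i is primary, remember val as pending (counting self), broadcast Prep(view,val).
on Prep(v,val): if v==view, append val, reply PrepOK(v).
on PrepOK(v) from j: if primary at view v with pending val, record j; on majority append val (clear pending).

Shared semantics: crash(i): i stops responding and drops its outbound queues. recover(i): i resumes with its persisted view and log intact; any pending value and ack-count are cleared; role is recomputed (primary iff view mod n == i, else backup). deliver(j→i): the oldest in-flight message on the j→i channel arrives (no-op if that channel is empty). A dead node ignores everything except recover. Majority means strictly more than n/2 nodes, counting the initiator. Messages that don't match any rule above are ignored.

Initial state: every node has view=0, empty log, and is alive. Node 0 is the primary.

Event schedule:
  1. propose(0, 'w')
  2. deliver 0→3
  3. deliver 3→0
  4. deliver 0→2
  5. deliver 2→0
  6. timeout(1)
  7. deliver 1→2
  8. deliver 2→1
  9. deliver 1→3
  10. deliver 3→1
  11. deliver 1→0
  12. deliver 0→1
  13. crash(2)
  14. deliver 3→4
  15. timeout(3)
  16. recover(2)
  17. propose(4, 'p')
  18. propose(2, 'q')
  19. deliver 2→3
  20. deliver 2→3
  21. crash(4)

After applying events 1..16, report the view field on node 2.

e1 propose(0,'w'): ·
e2 deliver 0→3: 3[back,v=0,w]
e3 deliver 3→0: ·
e4 deliver 0→2: 2[back,v=0,w]
e5 deliver 2→0: 0[prim,v=0,w]
e6 timeout(1): 1[prim,v=1,-]
e7 deliver 1→2: 2[back,v=1,w]
e8 deliver 2→1: ·
e9 deliver 1→3: 3[back,v=1,w]
e10 deliver 3→1: ·
e11 deliver 1→0: 0[back,v=1,w]
e12 deliver 0→1: ·
e13 crash(2): 2[✗back,v=1,w]
e14 deliver 3→4: ·
e15 timeout(3): 3[back,v=2,w]
e16 recover(2): 2[back,v=1,w]

1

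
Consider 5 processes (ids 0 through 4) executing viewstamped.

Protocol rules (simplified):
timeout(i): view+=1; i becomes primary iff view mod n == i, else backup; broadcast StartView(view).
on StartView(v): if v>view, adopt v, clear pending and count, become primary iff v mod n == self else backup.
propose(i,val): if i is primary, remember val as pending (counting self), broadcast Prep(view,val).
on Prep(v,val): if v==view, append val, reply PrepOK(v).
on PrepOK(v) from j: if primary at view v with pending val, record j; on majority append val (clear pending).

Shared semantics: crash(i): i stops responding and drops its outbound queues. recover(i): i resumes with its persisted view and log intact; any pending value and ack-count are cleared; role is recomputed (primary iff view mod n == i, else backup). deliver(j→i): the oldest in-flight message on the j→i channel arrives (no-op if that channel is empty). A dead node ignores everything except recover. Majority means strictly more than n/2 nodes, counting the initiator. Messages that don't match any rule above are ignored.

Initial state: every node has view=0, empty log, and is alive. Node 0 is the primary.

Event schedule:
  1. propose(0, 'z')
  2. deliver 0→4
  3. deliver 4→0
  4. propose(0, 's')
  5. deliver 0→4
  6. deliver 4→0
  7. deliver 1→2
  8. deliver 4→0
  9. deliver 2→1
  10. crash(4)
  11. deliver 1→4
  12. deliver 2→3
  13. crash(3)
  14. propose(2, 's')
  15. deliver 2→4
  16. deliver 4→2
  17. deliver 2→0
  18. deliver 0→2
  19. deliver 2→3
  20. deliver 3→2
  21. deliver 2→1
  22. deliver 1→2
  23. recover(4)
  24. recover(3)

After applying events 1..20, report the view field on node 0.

step 1 propose(0,'z'): —
step 2 deliver 0→4: 4={back,v=0,log=z}
step 3 deliver 4→0: —
step 4 propose(0,'s'): —
step 5 deliver 0→4: 4={back,v=0,log=z,s}
step 6 deliver 4→0: —
step 7 deliver 1→2: —
step 8 deliver 4→0: —
step 9 deliver 2→1: —
step 10 crash(4): 4={✗back,v=0,log=z,s}
step 11 deliver 1→4: —
step 12 deliver 2→3: —
step 13 crash(3): 3={✗back,v=0,log=-}
step 14 propose(2,'s'): —
step 15 deliver 2→4: —
step 16 deliver 4→2: —
step 17 deliver 2→0: —
step 18 deliver 0→2: 2={back,v=0,log=z}
step 19 deliver 2→3: —
step 20 deliver 3→2: —

0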